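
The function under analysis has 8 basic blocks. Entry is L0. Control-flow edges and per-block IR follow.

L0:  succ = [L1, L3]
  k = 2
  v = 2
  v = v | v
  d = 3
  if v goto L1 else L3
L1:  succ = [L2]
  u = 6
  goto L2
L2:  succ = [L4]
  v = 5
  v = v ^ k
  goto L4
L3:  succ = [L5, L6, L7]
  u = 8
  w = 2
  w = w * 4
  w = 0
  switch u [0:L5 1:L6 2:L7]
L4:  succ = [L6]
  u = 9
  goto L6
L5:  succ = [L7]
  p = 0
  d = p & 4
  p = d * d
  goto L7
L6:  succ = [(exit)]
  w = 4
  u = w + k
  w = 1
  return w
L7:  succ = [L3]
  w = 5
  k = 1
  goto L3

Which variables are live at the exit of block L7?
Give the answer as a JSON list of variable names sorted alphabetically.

Answer: ["k"]

Derivation:
def/use:
  L0: def={d,k,v} ue=∅
  L1: def={u} ue=∅
  L2: def={v} ue={k}
  L3: def={u,w} ue=∅
  L4: def={u} ue=∅
  L5: def={d,p} ue=∅
  L6: def={u,w} ue={k}
  L7: def={k,w} ue=∅

Backward fixpoint:
  live L0: ∅→{k}
  live L1: {k}→{k}
  live L2: {k}→{k}
  live L3: {k}→{k}
  live L4: {k}→{k}
  live L5: ∅→∅
  live L6: {k}→∅
  live L7: ∅→{k}

live-out(L7) = ["k"]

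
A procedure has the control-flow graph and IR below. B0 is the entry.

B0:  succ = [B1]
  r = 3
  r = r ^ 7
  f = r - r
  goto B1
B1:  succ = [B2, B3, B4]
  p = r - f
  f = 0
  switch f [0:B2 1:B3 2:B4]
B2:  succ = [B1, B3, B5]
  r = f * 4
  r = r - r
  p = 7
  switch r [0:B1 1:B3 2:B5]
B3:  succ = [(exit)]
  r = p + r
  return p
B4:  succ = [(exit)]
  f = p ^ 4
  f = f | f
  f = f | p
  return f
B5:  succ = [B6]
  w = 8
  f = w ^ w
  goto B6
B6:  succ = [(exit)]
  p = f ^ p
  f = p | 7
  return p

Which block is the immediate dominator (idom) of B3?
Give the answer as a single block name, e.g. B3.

Answer: B1

Analysis:
idom tree: B1←B0 B2←B1 B3←B1 B4←B1 B5←B2 B6←B5
Dom at joins:
  B1: preds {B0,B2}: {B0} ∩ {B0,B1,B2} = {B0}; idom=B0
  B3: preds {B1,B2}: {B0,B1} ∩ {B0,B1,B2} = {B0,B1}; idom=B1

idom(B3) = B1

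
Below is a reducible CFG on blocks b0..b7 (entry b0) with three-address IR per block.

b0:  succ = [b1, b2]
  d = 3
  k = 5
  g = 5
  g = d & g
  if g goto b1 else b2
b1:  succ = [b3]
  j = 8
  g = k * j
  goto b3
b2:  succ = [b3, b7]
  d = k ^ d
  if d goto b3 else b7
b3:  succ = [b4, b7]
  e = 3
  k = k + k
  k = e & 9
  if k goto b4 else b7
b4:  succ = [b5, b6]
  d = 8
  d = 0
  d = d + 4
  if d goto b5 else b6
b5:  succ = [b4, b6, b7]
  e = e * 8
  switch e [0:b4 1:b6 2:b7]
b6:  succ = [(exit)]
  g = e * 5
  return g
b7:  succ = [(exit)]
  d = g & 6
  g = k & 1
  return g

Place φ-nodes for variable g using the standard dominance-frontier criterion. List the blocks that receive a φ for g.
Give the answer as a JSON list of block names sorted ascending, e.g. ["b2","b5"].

Answer: ["b3", "b7"]

Working:
idom tree: b1←b0 b2←b0 b3←b0 b4←b3 b5←b4 b6←b4 b7←b0
Dom∩ at merges:
  b3: preds {b1,b2}: {b0,b1} ∩ {b0,b2} = {b0}; idom=b0
  b4: preds {b3,b5}: {b0,b3} ∩ {b0,b3,b4,b5} = {b0,b3}; idom=b3
  b6: preds {b4,b5}: {b0,b3,b4} ∩ {b0,b3,b4,b5} = {b0,b3,b4}; idom=b4
  b7: preds {b2,b3,b5}: {b0,b2} ∩ {b0,b3} ∩ {b0,b3,b4,b5} = {b0}; idom=b0

DF walk-up:
  join b3 pred b1: b1 stop@b0
  join b3 pred b2: b2 stop@b0
  join b4 pred b3: · stop@b3
  join b4 pred b5: b5→b4 stop@b3
  join b6 pred b4: · stop@b4
  join b6 pred b5: b5 stop@b4
  join b7 pred b2: b2 stop@b0
  join b7 pred b3: b3 stop@b0
  join b7 pred b5: b5→b4→b3 stop@b0
  b0 → ∅
  b1 → {b3}
  b2 → {b3,b7}
  b3 → {b7}
  b4 → {b4,b7}
  b5 → {b4,b6,b7}
  b6 → ∅
  b7 → ∅

φ for g: defs {b0,b1,b6,b7}
  DF⁺ = {b3,b7}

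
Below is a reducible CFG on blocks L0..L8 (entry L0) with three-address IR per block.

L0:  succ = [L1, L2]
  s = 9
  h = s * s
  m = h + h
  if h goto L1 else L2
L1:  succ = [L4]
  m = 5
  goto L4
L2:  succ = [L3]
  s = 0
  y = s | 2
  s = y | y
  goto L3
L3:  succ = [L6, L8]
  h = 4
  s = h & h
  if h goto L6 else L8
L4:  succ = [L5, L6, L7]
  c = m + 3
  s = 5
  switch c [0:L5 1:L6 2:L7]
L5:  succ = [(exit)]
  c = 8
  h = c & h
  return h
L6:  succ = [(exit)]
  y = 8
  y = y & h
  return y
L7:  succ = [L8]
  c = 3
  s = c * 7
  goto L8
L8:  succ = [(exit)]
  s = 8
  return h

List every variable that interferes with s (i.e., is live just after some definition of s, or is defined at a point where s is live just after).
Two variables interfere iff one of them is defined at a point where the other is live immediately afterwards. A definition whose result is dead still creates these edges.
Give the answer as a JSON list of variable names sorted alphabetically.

Per-block:
  L0 def {h,m,s} use ∅
  L1 def {m} use ∅
  L2 def {s,y} use ∅
  L3 def {h,s} use ∅
  L4 def {c,s} use {m}
  L5 def {c,h} use {h}
  L6 def {y} use {h}
  L7 def {c,s} use ∅
  L8 def {s} use {h}

Backward fixpoint:
  L0 li=∅ lo={h}
  L1 li={h} lo={h,m}
  L2 li=∅ lo=∅
  L3 li=∅ lo={h}
  L4 li={h,m} lo={h}
  L5 li={h} lo=∅
  L6 li={h} lo=∅
  L7 li={h} lo={h}
  L8 li={h} lo=∅

Interference:
  c — {h,s}
  h — {c,m,s,y}
  m — {h}
  s — {c,h}
  y — {h}

N(s) = ["c", "h"]

Answer: ["c", "h"]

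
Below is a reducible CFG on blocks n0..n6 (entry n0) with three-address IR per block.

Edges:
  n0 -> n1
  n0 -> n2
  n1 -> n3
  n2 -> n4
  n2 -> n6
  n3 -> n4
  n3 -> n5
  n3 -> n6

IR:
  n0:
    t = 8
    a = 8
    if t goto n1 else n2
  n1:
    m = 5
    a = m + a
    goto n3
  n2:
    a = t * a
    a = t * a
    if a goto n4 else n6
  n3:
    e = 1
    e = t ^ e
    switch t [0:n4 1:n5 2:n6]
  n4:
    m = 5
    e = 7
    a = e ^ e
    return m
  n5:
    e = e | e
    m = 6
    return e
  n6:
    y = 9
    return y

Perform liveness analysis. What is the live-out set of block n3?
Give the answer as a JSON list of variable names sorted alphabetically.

Answer: ["e"]

Derivation:
Block summaries:
  n0 def {a,t} use ∅
  n1 def {a,m} use {a}
  n2 def {a} use {a,t}
  n3 def {e} use {t}
  n4 def {a,e,m} use ∅
  n5 def {e,m} use {e}
  n6 def {y} use ∅

Backward fixpoint:
  n0 li=∅ lo={a,t}
  n1 li={a,t} lo={t}
  n2 li={a,t} lo=∅
  n3 li={t} lo={e}
  n4 li=∅ lo=∅
  n5 li={e} lo=∅
  n6 li=∅ lo=∅

live-out(n3) = ["e"]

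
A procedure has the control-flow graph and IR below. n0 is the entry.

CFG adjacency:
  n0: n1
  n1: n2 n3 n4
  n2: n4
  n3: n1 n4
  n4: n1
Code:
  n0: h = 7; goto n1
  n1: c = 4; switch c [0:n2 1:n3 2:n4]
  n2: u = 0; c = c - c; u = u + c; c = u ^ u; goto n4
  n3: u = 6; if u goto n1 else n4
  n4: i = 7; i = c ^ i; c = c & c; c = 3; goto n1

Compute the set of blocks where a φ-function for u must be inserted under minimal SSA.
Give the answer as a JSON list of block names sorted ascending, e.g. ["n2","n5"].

idom tree: n1←n0 n2←n1 n3←n1 n4←n1
Join-block Dom:
  n1: preds {n0,n3,n4}: {n0} ∩ {n0,n1,n3} ∩ {n0,n1,n4} = {n0}; idom=n0
  n4: preds {n1,n2,n3}: {n0,n1} ∩ {n0,n1,n2} ∩ {n0,n1,n3} = {n0,n1}; idom=n1

DF walk-up:
  join n1 pred n0: · stop@n0
  join n1 pred n3: n3→n1 stop@n0
  join n1 pred n4: n4→n1 stop@n0
  join n4 pred n1: · stop@n1
  join n4 pred n2: n2 stop@n1
  join n4 pred n3: n3 stop@n1
  n0: DF=∅
  n1: DF={n1}
  n2: DF={n4}
  n3: DF={n1,n4}
  n4: DF={n1}

φ for u: defs {n2,n3}
  DF⁺ = {n1,n4}

Answer: ["n1", "n4"]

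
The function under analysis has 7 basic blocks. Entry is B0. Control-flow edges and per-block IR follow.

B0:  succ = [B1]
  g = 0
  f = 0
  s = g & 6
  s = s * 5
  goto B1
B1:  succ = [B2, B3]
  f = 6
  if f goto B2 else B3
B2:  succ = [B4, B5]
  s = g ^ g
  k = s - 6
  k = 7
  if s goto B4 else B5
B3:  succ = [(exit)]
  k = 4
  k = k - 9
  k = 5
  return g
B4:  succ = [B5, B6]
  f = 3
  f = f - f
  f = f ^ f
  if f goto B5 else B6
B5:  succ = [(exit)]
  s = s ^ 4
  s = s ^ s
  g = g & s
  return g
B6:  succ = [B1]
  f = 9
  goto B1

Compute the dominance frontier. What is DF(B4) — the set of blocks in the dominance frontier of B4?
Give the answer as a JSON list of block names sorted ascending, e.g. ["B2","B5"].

Answer: ["B1", "B5"]

Working:
idom tree: B1←B0 B2←B1 B3←B1 B4←B2 B5←B2 B6←B4
Join-block Dom:
  B1: preds {B0,B6}: {B0} ∩ {B0,B1,B2,B4,B6} = {B0}; idom=B0
  B5: preds {B2,B4}: {B0,B1,B2} ∩ {B0,B1,B2,B4} = {B0,B1,B2}; idom=B2

Frontier:
  join B1 pred B0: · stop@B0
  join B1 pred B6: B6→B4→B2→B1 stop@B0
  join B5 pred B2: · stop@B2
  join B5 pred B4: B4 stop@B2
  DF(B0)=∅
  DF(B1)={B1}
  DF(B2)={B1}
  DF(B3)=∅
  DF(B4)={B1,B5}
  DF(B5)=∅
  DF(B6)={B1}

DF(B4) = ["B1", "B5"]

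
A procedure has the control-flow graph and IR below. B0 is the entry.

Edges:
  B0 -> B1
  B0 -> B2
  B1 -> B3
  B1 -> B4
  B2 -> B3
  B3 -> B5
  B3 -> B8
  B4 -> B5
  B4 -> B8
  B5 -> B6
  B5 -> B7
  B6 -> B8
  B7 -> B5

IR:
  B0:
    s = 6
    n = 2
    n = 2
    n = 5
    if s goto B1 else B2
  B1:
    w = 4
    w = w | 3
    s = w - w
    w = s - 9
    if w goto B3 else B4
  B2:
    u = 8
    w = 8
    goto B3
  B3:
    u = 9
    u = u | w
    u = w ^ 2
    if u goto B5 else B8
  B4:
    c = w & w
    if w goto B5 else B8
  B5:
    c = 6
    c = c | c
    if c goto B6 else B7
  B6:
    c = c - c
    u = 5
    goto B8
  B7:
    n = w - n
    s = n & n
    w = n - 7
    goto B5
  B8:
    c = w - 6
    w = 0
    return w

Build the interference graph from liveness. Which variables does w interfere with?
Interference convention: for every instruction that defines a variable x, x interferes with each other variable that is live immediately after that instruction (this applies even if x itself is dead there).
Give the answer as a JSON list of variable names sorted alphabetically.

Answer: ["c", "n", "u"]

Analysis:
def/use:
  B0 def {n,s} use ∅
  B1 def {s,w} use ∅
  B2 def {u,w} use ∅
  B3 def {u} use {w}
  B4 def {c} use {w}
  B5 def {c} use ∅
  B6 def {c,u} use {c}
  B7 def {n,s,w} use {n,w}
  B8 def {c,w} use {w}

Live sets:
  live B0: ∅→{n}
  live B1: {n}→{n,w}
  live B2: {n}→{n,w}
  live B3: {n,w}→{n,w}
  live B4: {n,w}→{n,w}
  live B5: {n,w}→{c,n,w}
  live B6: {c,w}→{w}
  live B7: {n,w}→{n,w}
  live B8: {w}→∅

Interference:
  c↔{n,w}
  n↔{c,s,u,w}
  s↔{n}
  u↔{n,w}
  w↔{c,n,u}

N(w) = ["c", "n", "u"]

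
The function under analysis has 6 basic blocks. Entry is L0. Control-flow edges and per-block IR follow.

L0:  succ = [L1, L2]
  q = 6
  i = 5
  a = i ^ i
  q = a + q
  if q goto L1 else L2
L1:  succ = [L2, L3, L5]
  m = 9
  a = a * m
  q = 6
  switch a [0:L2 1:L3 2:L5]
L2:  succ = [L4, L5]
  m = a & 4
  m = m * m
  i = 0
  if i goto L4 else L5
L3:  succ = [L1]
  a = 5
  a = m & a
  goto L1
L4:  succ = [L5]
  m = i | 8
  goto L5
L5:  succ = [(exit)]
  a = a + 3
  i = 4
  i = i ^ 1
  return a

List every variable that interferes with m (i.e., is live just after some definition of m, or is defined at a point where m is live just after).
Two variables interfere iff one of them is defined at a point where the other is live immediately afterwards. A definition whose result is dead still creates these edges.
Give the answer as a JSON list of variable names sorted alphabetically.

Answer: ["a", "q"]

Working:
Per-block:
  L0 def {a,i,q} use ∅
  L1 def {a,m,q} use {a}
  L2 def {i,m} use {a}
  L3 def {a} use {m}
  L4 def {m} use {i}
  L5 def {a,i} use {a}

Live sets:
  L0: in=∅ out={a}
  L1: in={a} out={a,m}
  L2: in={a} out={a,i}
  L3: in={m} out={a}
  L4: in={a,i} out={a}
  L5: in={a} out=∅

Conflict graph:
  a: {i,m,q}
  i: {a,q}
  m: {a,q}
  q: {a,i,m}

N(m) = ["a", "q"]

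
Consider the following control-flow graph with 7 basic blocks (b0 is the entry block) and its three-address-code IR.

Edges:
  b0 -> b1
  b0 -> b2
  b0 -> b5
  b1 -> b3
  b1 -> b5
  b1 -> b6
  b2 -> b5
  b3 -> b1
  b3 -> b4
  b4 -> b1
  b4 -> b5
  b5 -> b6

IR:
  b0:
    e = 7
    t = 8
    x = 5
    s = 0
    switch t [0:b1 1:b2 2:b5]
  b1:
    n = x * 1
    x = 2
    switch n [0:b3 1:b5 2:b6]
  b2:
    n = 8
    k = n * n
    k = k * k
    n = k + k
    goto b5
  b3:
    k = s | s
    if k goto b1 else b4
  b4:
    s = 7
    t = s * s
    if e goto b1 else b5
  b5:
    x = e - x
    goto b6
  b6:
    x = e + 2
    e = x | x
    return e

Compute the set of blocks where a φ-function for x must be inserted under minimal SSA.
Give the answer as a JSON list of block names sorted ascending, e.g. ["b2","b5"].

idom tree: b1←b0 b2←b0 b3←b1 b4←b3 b5←b0 b6←b0
Dom at joins:
  b1: preds {b0,b3,b4}: {b0} ∩ {b0,b1,b3} ∩ {b0,b1,b3,b4} = {b0}; idom=b0
  b5: preds {b0,b1,b2,b4}: {b0} ∩ {b0,b1} ∩ {b0,b2} ∩ {b0,b1,b3,b4} = {b0}; idom=b0
  b6: preds {b1,b5}: {b0,b1} ∩ {b0,b5} = {b0}; idom=b0

DF derivation:
  join b1 pred b0: · stop@b0
  join b1 pred b3: b3→b1 stop@b0
  join b1 pred b4: b4→b3→b1 stop@b0
  join b5 pred b0: · stop@b0
  join b5 pred b1: b1 stop@b0
  join b5 pred b2: b2 stop@b0
  join b5 pred b4: b4→b3→b1 stop@b0
  join b6 pred b1: b1 stop@b0
  join b6 pred b5: b5 stop@b0
  b0: DF=∅
  b1: DF={b1,b5,b6}
  b2: DF={b5}
  b3: DF={b1,b5}
  b4: DF={b1,b5}
  b5: DF={b6}
  b6: DF=∅

φ for x: defs {b0,b1,b5,b6}
  DF⁺ = {b1,b5,b6}

Answer: ["b1", "b5", "b6"]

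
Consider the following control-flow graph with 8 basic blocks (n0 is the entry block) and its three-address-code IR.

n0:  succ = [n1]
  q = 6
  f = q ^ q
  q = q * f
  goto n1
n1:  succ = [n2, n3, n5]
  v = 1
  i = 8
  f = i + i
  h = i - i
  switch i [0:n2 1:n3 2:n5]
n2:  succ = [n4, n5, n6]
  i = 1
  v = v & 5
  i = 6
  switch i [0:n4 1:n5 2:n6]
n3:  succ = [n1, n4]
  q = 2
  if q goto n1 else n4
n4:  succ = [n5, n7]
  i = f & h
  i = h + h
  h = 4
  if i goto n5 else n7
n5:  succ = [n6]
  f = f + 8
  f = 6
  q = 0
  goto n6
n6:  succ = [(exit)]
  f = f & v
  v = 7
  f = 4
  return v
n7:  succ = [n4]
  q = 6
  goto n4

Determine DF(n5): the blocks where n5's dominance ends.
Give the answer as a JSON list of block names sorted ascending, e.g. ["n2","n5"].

idom tree: n1←n0 n2←n1 n3←n1 n4←n1 n5←n1 n6←n1 n7←n4
Dom at joins:
  n1: preds {n0,n3}: {n0} ∩ {n0,n1,n3} = {n0}; idom=n0
  n4: preds {n2,n3,n7}: {n0,n1,n2} ∩ {n0,n1,n3} ∩ {n0,n1,n4,n7} = {n0,n1}; idom=n1
  n5: preds {n1,n2,n4}: {n0,n1} ∩ {n0,n1,n2} ∩ {n0,n1,n4} = {n0,n1}; idom=n1
  n6: preds {n2,n5}: {n0,n1,n2} ∩ {n0,n1,n5} = {n0,n1}; idom=n1

DF walk-up:
  join n1 pred n0: · stop@n0
  join n1 pred n3: n3→n1 stop@n0
  join n4 pred n2: n2 stop@n1
  join n4 pred n3: n3 stop@n1
  join n4 pred n7: n7→n4 stop@n1
  join n5 pred n1: · stop@n1
  join n5 pred n2: n2 stop@n1
  join n5 pred n4: n4 stop@n1
  join n6 pred n2: n2 stop@n1
  join n6 pred n5: n5 stop@n1
  n0 → ∅
  n1 → {n1}
  n2 → {n4,n5,n6}
  n3 → {n1,n4}
  n4 → {n4,n5}
  n5 → {n6}
  n6 → ∅
  n7 → {n4}

DF(n5) = ["n6"]

Answer: ["n6"]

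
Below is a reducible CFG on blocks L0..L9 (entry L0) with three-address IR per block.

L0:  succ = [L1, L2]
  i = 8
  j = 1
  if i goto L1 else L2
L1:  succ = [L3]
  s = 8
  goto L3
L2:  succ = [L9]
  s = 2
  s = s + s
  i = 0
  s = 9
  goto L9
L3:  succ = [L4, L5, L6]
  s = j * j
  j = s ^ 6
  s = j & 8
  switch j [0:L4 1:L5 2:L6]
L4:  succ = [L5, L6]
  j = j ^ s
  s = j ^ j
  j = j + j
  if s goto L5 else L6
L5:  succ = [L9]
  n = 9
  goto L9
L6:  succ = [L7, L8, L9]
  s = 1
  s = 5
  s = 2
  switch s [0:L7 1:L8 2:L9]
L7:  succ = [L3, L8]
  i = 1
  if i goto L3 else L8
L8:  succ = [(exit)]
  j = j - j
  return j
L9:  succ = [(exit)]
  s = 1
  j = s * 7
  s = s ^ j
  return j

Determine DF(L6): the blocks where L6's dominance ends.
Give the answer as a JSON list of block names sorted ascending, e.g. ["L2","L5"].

idom tree: L1←L0 L2←L0 L3←L1 L4←L3 L5←L3 L6←L3 L7←L6 L8←L6 L9←L0
Dom∩ at merges:
  L3: preds {L1,L7}: {L0,L1} ∩ {L0,L1,L3,L6,L7} = {L0,L1}; idom=L1
  L5: preds {L3,L4}: {L0,L1,L3} ∩ {L0,L1,L3,L4} = {L0,L1,L3}; idom=L3
  L6: preds {L3,L4}: {L0,L1,L3} ∩ {L0,L1,L3,L4} = {L0,L1,L3}; idom=L3
  L8: preds {L6,L7}: {L0,L1,L3,L6} ∩ {L0,L1,L3,L6,L7} = {L0,L1,L3,L6}; idom=L6
  L9: preds {L2,L5,L6}: {L0,L2} ∩ {L0,L1,L3,L5} ∩ {L0,L1,L3,L6} = {L0}; idom=L0

DF derivation:
  join L3 pred L1: · stop@L1
  join L3 pred L7: L7→L6→L3 stop@L1
  join L5 pred L3: · stop@L3
  join L5 pred L4: L4 stop@L3
  join L6 pred L3: · stop@L3
  join L6 pred L4: L4 stop@L3
  join L8 pred L6: · stop@L6
  join L8 pred L7: L7 stop@L6
  join L9 pred L2: L2 stop@L0
  join L9 pred L5: L5→L3→L1 stop@L0
  join L9 pred L6: L6→L3→L1 stop@L0
  L0: DF=∅
  L1: DF={L9}
  L2: DF={L9}
  L3: DF={L3,L9}
  L4: DF={L5,L6}
  L5: DF={L9}
  L6: DF={L3,L9}
  L7: DF={L3,L8}
  L8: DF=∅
  L9: DF=∅

DF(L6) = ["L3", "L9"]

Answer: ["L3", "L9"]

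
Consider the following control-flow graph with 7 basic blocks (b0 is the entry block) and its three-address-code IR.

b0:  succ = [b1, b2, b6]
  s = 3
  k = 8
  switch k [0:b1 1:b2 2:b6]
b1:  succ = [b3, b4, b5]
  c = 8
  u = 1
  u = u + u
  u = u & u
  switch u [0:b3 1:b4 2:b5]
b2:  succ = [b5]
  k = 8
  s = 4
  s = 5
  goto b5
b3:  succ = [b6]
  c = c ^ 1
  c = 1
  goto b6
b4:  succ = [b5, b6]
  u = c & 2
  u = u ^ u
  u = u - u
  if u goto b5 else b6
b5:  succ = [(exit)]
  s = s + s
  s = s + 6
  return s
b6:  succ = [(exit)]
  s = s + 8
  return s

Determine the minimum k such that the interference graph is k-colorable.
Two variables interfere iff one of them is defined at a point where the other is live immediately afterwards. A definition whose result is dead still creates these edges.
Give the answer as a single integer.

Block summaries:
  b0: def={k,s} ue=∅
  b1: def={c,u} ue=∅
  b2: def={k,s} ue=∅
  b3: def={c} ue={c}
  b4: def={u} ue={c}
  b5: def={s} ue={s}
  b6: def={s} ue={s}

Live sets:
  b0 li=∅ lo={s}
  b1 li={s} lo={c,s}
  b2 li=∅ lo={s}
  b3 li={c,s} lo={s}
  b4 li={c,s} lo={s}
  b5 li={s} lo=∅
  b6 li={s} lo=∅

Conflict graph:
  c: {s,u}
  k: {s}
  s: {c,k,u}
  u: {c,s}

Registers:
  {c,s,u} pairwise interfere (3-clique) ⇒ χ ≥ 3
  assign c→R1 k→R1 s→R0 u→R2 — no edge inside a register ⇒ χ ≤ 3
  χ = 3

Answer: 3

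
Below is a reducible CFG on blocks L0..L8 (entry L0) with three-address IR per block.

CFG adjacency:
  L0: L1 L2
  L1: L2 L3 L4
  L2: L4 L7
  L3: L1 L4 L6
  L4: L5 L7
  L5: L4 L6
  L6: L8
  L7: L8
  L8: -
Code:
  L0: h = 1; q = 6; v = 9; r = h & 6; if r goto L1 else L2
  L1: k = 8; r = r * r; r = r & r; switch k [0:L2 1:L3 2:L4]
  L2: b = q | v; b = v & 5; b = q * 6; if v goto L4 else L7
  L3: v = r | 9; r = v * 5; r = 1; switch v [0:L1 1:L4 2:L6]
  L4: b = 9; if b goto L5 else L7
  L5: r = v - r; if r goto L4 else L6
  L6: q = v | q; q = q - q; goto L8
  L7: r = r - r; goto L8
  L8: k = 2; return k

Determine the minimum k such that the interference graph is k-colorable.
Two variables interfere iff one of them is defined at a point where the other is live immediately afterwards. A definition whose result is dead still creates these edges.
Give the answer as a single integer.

Per-block:
  L0: {h,q,r,v} / ∅
  L1: {k,r} / {r}
  L2: {b} / {q,v}
  L3: {r,v} / {r}
  L4: {b} / ∅
  L5: {r} / {r,v}
  L6: {q} / {q,v}
  L7: {r} / {r}
  L8: {k} / ∅

Liveness:
  live L0: ∅→{q,r,v}
  live L1: {q,r,v}→{q,r,v}
  live L2: {q,r,v}→{q,r,v}
  live L3: {q,r}→{q,r,v}
  live L4: {q,r,v}→{q,r,v}
  live L5: {q,r,v}→{q,r,v}
  live L6: {q,v}→∅
  live L7: {r}→∅
  live L8: ∅→∅

Conflict graph:
  b: {q,r,v}
  h: {q,v}
  k: {q,r,v}
  q: {b,h,k,r,v}
  r: {b,k,q,v}
  v: {b,h,k,q,r}

Registers:
  {b,q,r,v} pairwise interfere (4-clique) ⇒ χ ≥ 4
  4-colouring: c0={q}  c1={v}  c2={h,r}  c3={b,k}
  χ = 4

Answer: 4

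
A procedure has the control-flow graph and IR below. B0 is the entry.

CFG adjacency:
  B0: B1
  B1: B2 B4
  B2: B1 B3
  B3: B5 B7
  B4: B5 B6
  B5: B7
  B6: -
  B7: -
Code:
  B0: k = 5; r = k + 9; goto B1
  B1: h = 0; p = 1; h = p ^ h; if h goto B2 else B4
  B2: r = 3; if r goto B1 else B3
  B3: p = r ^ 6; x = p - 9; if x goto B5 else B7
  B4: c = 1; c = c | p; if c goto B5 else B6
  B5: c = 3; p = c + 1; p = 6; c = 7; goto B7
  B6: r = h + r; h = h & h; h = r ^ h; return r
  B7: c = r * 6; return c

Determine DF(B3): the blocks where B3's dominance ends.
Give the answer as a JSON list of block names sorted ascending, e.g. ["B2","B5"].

idom tree: B1←B0 B2←B1 B3←B2 B4←B1 B5←B1 B6←B4 B7←B1
Join-block Dom:
  B1: preds {B0,B2}: {B0} ∩ {B0,B1,B2} = {B0}; idom=B0
  B5: preds {B3,B4}: {B0,B1,B2,B3} ∩ {B0,B1,B4} = {B0,B1}; idom=B1
  B7: preds {B3,B5}: {B0,B1,B2,B3} ∩ {B0,B1,B5} = {B0,B1}; idom=B1

DF walk-up:
  B1←B0: walk · to B0
  B1←B2: walk B2→B1 to B0
  B5←B3: walk B3→B2 to B1
  B5←B4: walk B4 to B1
  B7←B3: walk B3→B2 to B1
  B7←B5: walk B5 to B1
  DF(B0)=∅
  DF(B1)={B1}
  DF(B2)={B1,B5,B7}
  DF(B3)={B5,B7}
  DF(B4)={B5}
  DF(B5)={B7}
  DF(B6)=∅
  DF(B7)=∅

DF(B3) = ["B5", "B7"]

Answer: ["B5", "B7"]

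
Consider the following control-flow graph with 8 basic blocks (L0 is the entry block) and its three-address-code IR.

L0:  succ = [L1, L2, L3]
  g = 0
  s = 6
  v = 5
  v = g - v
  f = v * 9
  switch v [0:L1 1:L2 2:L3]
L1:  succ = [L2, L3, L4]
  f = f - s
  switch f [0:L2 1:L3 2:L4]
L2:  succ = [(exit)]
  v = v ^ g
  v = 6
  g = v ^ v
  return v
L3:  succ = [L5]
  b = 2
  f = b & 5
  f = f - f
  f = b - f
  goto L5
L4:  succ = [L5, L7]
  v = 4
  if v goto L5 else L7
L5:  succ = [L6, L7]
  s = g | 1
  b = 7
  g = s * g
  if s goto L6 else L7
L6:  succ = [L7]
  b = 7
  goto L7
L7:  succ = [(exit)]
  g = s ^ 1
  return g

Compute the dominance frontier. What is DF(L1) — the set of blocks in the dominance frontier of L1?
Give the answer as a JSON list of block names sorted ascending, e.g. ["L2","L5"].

Answer: ["L2", "L3", "L5", "L7"]

Analysis:
idom tree: L1←L0 L2←L0 L3←L0 L4←L1 L5←L0 L6←L5 L7←L0
Dom∩ at merges:
  L2: preds {L0,L1}: {L0} ∩ {L0,L1} = {L0}; idom=L0
  L3: preds {L0,L1}: {L0} ∩ {L0,L1} = {L0}; idom=L0
  L5: preds {L3,L4}: {L0,L3} ∩ {L0,L1,L4} = {L0}; idom=L0
  L7: preds {L4,L5,L6}: {L0,L1,L4} ∩ {L0,L5} ∩ {L0,L5,L6} = {L0}; idom=L0

DF walk-up:
  L2←L0: walk · to L0
  L2←L1: walk L1 to L0
  L3←L0: walk · to L0
  L3←L1: walk L1 to L0
  L5←L3: walk L3 to L0
  L5←L4: walk L4→L1 to L0
  L7←L4: walk L4→L1 to L0
  L7←L5: walk L5 to L0
  L7←L6: walk L6→L5 to L0
  L0: DF=∅
  L1: DF={L2,L3,L5,L7}
  L2: DF=∅
  L3: DF={L5}
  L4: DF={L5,L7}
  L5: DF={L7}
  L6: DF={L7}
  L7: DF=∅

DF(L1) = ["L2", "L3", "L5", "L7"]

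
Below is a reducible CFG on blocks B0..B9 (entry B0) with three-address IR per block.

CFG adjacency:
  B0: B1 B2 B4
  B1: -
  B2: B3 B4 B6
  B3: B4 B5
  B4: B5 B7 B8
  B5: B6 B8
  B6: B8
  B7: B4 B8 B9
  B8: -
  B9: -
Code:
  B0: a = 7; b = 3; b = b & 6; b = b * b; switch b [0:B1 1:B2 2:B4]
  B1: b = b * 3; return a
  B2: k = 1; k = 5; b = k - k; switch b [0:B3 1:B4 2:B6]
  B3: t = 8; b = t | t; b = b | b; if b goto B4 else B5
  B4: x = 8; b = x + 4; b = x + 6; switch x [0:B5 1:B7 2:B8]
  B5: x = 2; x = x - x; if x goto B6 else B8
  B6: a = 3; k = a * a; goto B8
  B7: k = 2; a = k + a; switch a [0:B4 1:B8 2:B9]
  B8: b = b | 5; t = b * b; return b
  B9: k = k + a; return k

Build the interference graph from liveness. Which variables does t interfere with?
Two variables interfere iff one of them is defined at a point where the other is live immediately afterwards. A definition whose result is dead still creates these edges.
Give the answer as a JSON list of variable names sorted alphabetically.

Answer: ["a", "b"]

Analysis:
Per-block:
  B0: def={a,b} ue=∅
  B1: def={b} ue={a,b}
  B2: def={b,k} ue=∅
  B3: def={b,t} ue=∅
  B4: def={b,x} ue=∅
  B5: def={x} ue=∅
  B6: def={a,k} ue=∅
  B7: def={a,k} ue={a}
  B8: def={b,t} ue={b}
  B9: def={k} ue={a,k}

Live sets:
  B0: in=∅ out={a,b}
  B1: in={a,b} out=∅
  B2: in={a} out={a,b}
  B3: in={a} out={a,b}
  B4: in={a} out={a,b}
  B5: in={b} out={b}
  B6: in={b} out={b}
  B7: in={a,b} out={a,b,k}
  B8: in={b} out=∅
  B9: in={a,k} out=∅

Interfere edges:
  a↔{b,k,t,x}
  b↔{a,k,t,x}
  k↔{a,b}
  t↔{a,b}
  x↔{a,b}

N(t) = ["a", "b"]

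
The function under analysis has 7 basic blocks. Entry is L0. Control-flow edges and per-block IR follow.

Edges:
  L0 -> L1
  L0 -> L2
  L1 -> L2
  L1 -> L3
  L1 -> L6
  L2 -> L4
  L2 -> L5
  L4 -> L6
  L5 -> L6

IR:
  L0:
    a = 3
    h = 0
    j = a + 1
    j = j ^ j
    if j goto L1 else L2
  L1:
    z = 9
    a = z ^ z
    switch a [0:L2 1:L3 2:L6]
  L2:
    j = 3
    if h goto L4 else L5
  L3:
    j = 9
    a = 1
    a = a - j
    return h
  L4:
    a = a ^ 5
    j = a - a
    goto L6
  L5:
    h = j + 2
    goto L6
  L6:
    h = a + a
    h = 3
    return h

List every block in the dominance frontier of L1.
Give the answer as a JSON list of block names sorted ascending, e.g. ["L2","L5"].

Answer: ["L2", "L6"]

Derivation:
idom tree: L1←L0 L2←L0 L3←L1 L4←L2 L5←L2 L6←L0
Join-block Dom:
  L2: preds {L0,L1}: {L0} ∩ {L0,L1} = {L0}; idom=L0
  L6: preds {L1,L4,L5}: {L0,L1} ∩ {L0,L2,L4} ∩ {L0,L2,L5} = {L0}; idom=L0

Frontier:
  join L2 pred L0: · stop@L0
  join L2 pred L1: L1 stop@L0
  join L6 pred L1: L1 stop@L0
  join L6 pred L4: L4→L2 stop@L0
  join L6 pred L5: L5→L2 stop@L0
  DF(L0)=∅
  DF(L1)={L2,L6}
  DF(L2)={L6}
  DF(L3)=∅
  DF(L4)={L6}
  DF(L5)={L6}
  DF(L6)=∅

DF(L1) = ["L2", "L6"]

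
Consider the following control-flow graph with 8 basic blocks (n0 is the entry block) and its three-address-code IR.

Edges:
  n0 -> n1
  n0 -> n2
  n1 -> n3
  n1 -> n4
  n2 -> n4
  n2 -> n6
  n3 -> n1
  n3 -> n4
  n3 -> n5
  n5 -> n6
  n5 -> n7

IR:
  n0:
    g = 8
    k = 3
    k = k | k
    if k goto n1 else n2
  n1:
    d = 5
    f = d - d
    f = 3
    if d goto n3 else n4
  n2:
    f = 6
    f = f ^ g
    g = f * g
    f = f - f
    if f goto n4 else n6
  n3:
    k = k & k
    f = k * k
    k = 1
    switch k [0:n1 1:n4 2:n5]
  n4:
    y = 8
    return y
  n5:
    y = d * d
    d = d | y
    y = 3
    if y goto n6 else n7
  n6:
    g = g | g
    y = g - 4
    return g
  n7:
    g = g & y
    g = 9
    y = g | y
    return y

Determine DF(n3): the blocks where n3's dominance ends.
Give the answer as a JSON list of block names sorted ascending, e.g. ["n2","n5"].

Answer: ["n1", "n4", "n6"]

Working:
idom tree: n1←n0 n2←n0 n3←n1 n4←n0 n5←n3 n6←n0 n7←n5
Dom∩ at merges:
  n1: preds {n0,n3}: {n0} ∩ {n0,n1,n3} = {n0}; idom=n0
  n4: preds {n1,n2,n3}: {n0,n1} ∩ {n0,n2} ∩ {n0,n1,n3} = {n0}; idom=n0
  n6: preds {n2,n5}: {n0,n2} ∩ {n0,n1,n3,n5} = {n0}; idom=n0

Frontier:
  n1←n0: walk · to n0
  n1←n3: walk n3→n1 to n0
  n4←n1: walk n1 to n0
  n4←n2: walk n2 to n0
  n4←n3: walk n3→n1 to n0
  n6←n2: walk n2 to n0
  n6←n5: walk n5→n3→n1 to n0
  n0: DF=∅
  n1: DF={n1,n4,n6}
  n2: DF={n4,n6}
  n3: DF={n1,n4,n6}
  n4: DF=∅
  n5: DF={n6}
  n6: DF=∅
  n7: DF=∅

DF(n3) = ["n1", "n4", "n6"]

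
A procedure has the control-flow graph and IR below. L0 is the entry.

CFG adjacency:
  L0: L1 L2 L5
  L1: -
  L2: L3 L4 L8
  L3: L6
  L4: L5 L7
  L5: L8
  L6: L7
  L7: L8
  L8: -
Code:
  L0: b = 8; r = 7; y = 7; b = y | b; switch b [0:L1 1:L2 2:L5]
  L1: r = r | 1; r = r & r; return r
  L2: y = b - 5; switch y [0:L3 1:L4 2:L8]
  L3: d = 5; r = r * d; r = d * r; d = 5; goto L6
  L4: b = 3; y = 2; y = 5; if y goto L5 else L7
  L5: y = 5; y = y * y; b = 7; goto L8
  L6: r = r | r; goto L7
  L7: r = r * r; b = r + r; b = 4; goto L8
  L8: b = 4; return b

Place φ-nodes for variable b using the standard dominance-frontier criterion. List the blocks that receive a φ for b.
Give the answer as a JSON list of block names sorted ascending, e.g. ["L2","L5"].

Answer: ["L5", "L7", "L8"]

Analysis:
idom tree: L1←L0 L2←L0 L3←L2 L4←L2 L5←L0 L6←L3 L7←L2 L8←L0
Join-block Dom:
  L5: preds {L0,L4}: {L0} ∩ {L0,L2,L4} = {L0}; idom=L0
  L7: preds {L4,L6}: {L0,L2,L4} ∩ {L0,L2,L3,L6} = {L0,L2}; idom=L2
  L8: preds {L2,L5,L7}: {L0,L2} ∩ {L0,L5} ∩ {L0,L2,L7} = {L0}; idom=L0

DF derivation:
  L5←L0: walk · to L0
  L5←L4: walk L4→L2 to L0
  L7←L4: walk L4 to L2
  L7←L6: walk L6→L3 to L2
  L8←L2: walk L2 to L0
  L8←L5: walk L5 to L0
  L8←L7: walk L7→L2 to L0
  DF(L0)=∅
  DF(L1)=∅
  DF(L2)={L5,L8}
  DF(L3)={L7}
  DF(L4)={L5,L7}
  DF(L5)={L8}
  DF(L6)={L7}
  DF(L7)={L8}
  DF(L8)=∅

φ for b: defs {L0,L4,L5,L7,L8}
  DF⁺ = {L5,L7,L8}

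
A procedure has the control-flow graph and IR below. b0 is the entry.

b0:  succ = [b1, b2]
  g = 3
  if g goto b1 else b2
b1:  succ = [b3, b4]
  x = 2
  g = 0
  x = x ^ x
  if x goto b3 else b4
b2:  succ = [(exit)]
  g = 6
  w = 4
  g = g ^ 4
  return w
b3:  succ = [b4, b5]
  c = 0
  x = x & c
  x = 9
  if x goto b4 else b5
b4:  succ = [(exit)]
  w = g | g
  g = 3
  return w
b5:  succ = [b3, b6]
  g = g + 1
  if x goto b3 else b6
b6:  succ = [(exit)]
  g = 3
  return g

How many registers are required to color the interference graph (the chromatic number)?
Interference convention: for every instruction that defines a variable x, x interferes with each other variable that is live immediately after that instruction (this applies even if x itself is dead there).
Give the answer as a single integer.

Block summaries:
  b0 def {g} use ∅
  b1 def {g,x} use ∅
  b2 def {g,w} use ∅
  b3 def {c,x} use {x}
  b4 def {g,w} use {g}
  b5 def {g} use {g,x}
  b6 def {g} use ∅

Live sets:
  b0 li=∅ lo=∅
  b1 li=∅ lo={g,x}
  b2 li=∅ lo=∅
  b3 li={g,x} lo={g,x}
  b4 li={g} lo=∅
  b5 li={g,x} lo={g,x}
  b6 li=∅ lo=∅

Interference:
  c↔{g,x}
  g↔{c,w,x}
  w↔{g}
  x↔{c,g}

Colouring:
  lower bound: {c,g,x} mutually conflict ⇒ χ ≥ 3
  assign c→R1 g→R0 w→R1 x→R2 — no edge inside a register ⇒ χ ≤ 3
  χ = 3

Answer: 3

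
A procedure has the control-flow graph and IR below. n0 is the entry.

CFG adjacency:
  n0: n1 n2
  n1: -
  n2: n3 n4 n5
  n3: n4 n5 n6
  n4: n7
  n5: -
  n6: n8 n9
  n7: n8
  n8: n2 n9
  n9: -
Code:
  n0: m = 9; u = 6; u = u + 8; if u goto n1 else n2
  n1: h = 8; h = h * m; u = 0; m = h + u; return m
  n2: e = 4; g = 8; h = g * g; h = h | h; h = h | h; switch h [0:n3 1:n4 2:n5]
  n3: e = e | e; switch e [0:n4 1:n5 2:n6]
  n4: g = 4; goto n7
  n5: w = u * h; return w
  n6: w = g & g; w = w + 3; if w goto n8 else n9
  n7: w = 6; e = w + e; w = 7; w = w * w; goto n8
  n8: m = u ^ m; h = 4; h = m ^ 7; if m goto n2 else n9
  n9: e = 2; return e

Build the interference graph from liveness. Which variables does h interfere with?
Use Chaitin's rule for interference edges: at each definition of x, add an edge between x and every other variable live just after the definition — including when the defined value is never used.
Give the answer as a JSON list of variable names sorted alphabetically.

Per-block:
  n0: def={m,u} ue=∅
  n1: def={h,m,u} ue={m}
  n2: def={e,g,h} ue=∅
  n3: def={e} ue={e}
  n4: def={g} ue=∅
  n5: def={w} ue={h,u}
  n6: def={w} ue={g}
  n7: def={e,w} ue={e}
  n8: def={h,m} ue={m,u}
  n9: def={e} ue=∅

Liveness:
  n0: in=∅ out={m,u}
  n1: in={m} out=∅
  n2: in={m,u} out={e,g,h,m,u}
  n3: in={e,g,h,m,u} out={e,g,h,m,u}
  n4: in={e,m,u} out={e,m,u}
  n5: in={h,u} out=∅
  n6: in={g,m,u} out={m,u}
  n7: in={e,m,u} out={m,u}
  n8: in={m,u} out={m,u}
  n9: in=∅ out=∅

Conflict graph:
  e — {g,h,m,u,w}
  g — {e,h,m,u}
  h — {e,g,m,u}
  m — {e,g,h,u,w}
  u — {e,g,h,m,w}
  w — {e,m,u}

N(h) = ["e", "g", "m", "u"]

Answer: ["e", "g", "m", "u"]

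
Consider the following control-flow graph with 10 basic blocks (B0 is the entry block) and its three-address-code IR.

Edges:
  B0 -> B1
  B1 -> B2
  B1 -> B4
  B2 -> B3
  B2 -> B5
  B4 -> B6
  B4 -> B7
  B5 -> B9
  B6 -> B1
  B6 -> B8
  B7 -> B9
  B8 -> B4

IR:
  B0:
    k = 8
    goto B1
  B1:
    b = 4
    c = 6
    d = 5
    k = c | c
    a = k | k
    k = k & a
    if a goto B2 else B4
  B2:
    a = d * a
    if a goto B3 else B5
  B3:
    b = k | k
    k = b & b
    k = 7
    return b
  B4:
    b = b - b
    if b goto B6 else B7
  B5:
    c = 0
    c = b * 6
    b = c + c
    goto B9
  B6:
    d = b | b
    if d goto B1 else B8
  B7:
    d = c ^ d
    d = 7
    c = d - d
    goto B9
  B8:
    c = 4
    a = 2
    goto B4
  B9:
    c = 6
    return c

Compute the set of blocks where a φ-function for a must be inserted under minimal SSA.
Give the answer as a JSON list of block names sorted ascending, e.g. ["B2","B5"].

Answer: ["B1", "B4", "B9"]

Derivation:
idom tree: B1←B0 B2←B1 B3←B2 B4←B1 B5←B2 B6←B4 B7←B4 B8←B6 B9←B1
Dom at joins:
  B1: preds {B0,B6}: {B0} ∩ {B0,B1,B4,B6} = {B0}; idom=B0
  B4: preds {B1,B8}: {B0,B1} ∩ {B0,B1,B4,B6,B8} = {B0,B1}; idom=B1
  B9: preds {B5,B7}: {B0,B1,B2,B5} ∩ {B0,B1,B4,B7} = {B0,B1}; idom=B1

DF derivation:
  join B1 pred B0: · stop@B0
  join B1 pred B6: B6→B4→B1 stop@B0
  join B4 pred B1: · stop@B1
  join B4 pred B8: B8→B6→B4 stop@B1
  join B9 pred B5: B5→B2 stop@B1
  join B9 pred B7: B7→B4 stop@B1
  B0 → ∅
  B1 → {B1}
  B2 → {B9}
  B3 → ∅
  B4 → {B1,B4,B9}
  B5 → {B9}
  B6 → {B1,B4}
  B7 → {B9}
  B8 → {B4}
  B9 → ∅

φ for a: defs {B1,B2,B8}
  DF⁺ = {B1,B4,B9}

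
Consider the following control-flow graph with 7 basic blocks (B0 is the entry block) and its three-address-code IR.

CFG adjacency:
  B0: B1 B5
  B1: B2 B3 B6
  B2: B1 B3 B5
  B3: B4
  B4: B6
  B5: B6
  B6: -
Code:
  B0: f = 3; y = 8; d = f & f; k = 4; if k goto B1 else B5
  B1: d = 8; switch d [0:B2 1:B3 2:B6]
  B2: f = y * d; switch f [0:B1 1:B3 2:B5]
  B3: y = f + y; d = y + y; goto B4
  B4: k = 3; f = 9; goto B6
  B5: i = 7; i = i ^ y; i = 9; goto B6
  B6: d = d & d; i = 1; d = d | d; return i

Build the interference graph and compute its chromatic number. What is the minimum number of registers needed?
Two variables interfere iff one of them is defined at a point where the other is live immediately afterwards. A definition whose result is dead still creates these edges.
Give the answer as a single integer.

Answer: 4

Working:
Per-block:
  B0 def {d,f,k,y} use ∅
  B1 def {d} use ∅
  B2 def {f} use {d,y}
  B3 def {d,y} use {f,y}
  B4 def {f,k} use ∅
  B5 def {i} use {y}
  B6 def {d,i} use {d}

Live sets:
  B0: in=∅ out={d,f,y}
  B1: in={f,y} out={d,f,y}
  B2: in={d,y} out={d,f,y}
  B3: in={f,y} out={d}
  B4: in={d} out={d}
  B5: in={d,y} out={d}
  B6: in={d} out=∅

Interference:
  d↔{f,i,k,y}
  f↔{d,k,y}
  i↔{d,y}
  k↔{d,f,y}
  y↔{d,f,i,k}

Registers:
  {d,f,k,y} pairwise interfere (4-clique) ⇒ χ ≥ 4
  assign d→R0 f→R2 i→R2 k→R3 y→R1 — no edge inside a register ⇒ χ ≤ 4
  χ = 4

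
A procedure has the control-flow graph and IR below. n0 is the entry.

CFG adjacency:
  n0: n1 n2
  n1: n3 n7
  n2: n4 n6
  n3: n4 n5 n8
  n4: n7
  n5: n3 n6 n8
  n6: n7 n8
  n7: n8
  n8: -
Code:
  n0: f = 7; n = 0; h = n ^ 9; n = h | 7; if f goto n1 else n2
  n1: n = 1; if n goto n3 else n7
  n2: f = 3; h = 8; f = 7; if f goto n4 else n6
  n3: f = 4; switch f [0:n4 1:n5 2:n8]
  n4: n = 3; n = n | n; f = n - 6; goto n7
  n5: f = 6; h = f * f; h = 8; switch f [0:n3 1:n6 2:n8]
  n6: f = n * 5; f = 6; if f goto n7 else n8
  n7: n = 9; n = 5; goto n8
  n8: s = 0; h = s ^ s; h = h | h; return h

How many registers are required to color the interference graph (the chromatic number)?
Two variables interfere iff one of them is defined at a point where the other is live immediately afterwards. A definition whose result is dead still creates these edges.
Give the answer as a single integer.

Answer: 3

Working:
Block summaries:
  n0 def {f,h,n} use ∅
  n1 def {n} use ∅
  n2 def {f,h} use ∅
  n3 def {f} use ∅
  n4 def {f,n} use ∅
  n5 def {f,h} use ∅
  n6 def {f} use {n}
  n7 def {n} use ∅
  n8 def {h,s} use ∅

Live sets:
  n0 li=∅ lo={n}
  n1 li=∅ lo={n}
  n2 li={n} lo={n}
  n3 li={n} lo={n}
  n4 li=∅ lo=∅
  n5 li={n} lo={n}
  n6 li={n} lo=∅
  n7 li=∅ lo=∅
  n8 li=∅ lo=∅

Interfere edges:
  f↔{h,n}
  h↔{f,n}
  n↔{f,h}
  s↔∅

Colouring:
  {f,h,n} pairwise interfere (3-clique) ⇒ χ ≥ 3
  3-colouring: R0={f,s}  R1={h}  R2={n}
  χ = 3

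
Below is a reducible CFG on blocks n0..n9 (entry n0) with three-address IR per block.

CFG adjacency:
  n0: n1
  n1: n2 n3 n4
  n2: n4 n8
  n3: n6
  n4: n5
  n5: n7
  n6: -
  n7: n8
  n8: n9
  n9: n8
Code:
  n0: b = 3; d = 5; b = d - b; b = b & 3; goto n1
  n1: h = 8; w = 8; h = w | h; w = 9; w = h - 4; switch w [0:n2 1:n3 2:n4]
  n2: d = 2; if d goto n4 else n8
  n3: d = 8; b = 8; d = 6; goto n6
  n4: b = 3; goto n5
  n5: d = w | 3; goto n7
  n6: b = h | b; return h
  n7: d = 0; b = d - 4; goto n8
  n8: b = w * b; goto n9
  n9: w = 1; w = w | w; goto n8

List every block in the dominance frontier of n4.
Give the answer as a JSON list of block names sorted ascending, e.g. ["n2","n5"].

idom tree: n1←n0 n2←n1 n3←n1 n4←n1 n5←n4 n6←n3 n7←n5 n8←n1 n9←n8
Join-block Dom:
  n4: preds {n1,n2}: {n0,n1} ∩ {n0,n1,n2} = {n0,n1}; idom=n1
  n8: preds {n2,n7,n9}: {n0,n1,n2} ∩ {n0,n1,n4,n5,n7} ∩ {n0,n1,n8,n9} = {n0,n1}; idom=n1

DF derivation:
  n4←n1: walk · to n1
  n4←n2: walk n2 to n1
  n8←n2: walk n2 to n1
  n8←n7: walk n7→n5→n4 to n1
  n8←n9: walk n9→n8 to n1
  n0 → ∅
  n1 → ∅
  n2 → {n4,n8}
  n3 → ∅
  n4 → {n8}
  n5 → {n8}
  n6 → ∅
  n7 → {n8}
  n8 → {n8}
  n9 → {n8}

DF(n4) = ["n8"]

Answer: ["n8"]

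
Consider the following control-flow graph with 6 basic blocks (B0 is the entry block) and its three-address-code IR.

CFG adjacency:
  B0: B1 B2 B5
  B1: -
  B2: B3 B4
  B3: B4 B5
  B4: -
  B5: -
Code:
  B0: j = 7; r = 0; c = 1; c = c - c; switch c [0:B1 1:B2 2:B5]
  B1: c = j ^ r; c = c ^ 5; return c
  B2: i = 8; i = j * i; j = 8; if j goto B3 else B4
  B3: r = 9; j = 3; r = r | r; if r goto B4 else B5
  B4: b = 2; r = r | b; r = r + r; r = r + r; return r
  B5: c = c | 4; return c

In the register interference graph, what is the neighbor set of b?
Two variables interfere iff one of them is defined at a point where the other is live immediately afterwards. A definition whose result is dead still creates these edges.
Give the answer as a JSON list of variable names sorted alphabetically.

Per-block:
  B0 def {c,j,r} use ∅
  B1 def {c} use {j,r}
  B2 def {i,j} use {j}
  B3 def {j,r} use ∅
  B4 def {b,r} use {r}
  B5 def {c} use {c}

Live sets:
  B0: in=∅ out={c,j,r}
  B1: in={j,r} out=∅
  B2: in={c,j,r} out={c,r}
  B3: in={c} out={c,r}
  B4: in={r} out=∅
  B5: in={c} out=∅

Interference:
  b↔{r}
  c↔{i,j,r}
  i↔{c,j,r}
  j↔{c,i,r}
  r↔{b,c,i,j}

N(b) = ["r"]

Answer: ["r"]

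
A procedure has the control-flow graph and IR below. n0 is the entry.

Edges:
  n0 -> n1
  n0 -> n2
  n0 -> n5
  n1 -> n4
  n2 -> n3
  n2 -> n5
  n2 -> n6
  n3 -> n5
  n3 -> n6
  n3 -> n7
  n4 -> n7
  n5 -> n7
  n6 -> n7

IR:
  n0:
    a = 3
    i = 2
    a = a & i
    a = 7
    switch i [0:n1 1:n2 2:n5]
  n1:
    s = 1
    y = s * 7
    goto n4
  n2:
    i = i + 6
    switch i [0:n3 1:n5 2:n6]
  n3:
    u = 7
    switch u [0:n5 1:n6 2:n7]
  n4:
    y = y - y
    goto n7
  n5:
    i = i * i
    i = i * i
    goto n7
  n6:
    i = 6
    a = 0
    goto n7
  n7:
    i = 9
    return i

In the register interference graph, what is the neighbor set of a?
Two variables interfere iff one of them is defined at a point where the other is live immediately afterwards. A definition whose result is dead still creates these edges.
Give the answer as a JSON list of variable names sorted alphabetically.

def/use:
  n0: {a,i} / ∅
  n1: {s,y} / ∅
  n2: {i} / {i}
  n3: {u} / ∅
  n4: {y} / {y}
  n5: {i} / {i}
  n6: {a,i} / ∅
  n7: {i} / ∅

Live sets:
  n0: in=∅ out={i}
  n1: in=∅ out={y}
  n2: in={i} out={i}
  n3: in={i} out={i}
  n4: in={y} out=∅
  n5: in={i} out=∅
  n6: in=∅ out=∅
  n7: in=∅ out=∅

Conflict graph:
  a — {i}
  i — {a,u}
  s — ∅
  u — {i}
  y — ∅

N(a) = ["i"]

Answer: ["i"]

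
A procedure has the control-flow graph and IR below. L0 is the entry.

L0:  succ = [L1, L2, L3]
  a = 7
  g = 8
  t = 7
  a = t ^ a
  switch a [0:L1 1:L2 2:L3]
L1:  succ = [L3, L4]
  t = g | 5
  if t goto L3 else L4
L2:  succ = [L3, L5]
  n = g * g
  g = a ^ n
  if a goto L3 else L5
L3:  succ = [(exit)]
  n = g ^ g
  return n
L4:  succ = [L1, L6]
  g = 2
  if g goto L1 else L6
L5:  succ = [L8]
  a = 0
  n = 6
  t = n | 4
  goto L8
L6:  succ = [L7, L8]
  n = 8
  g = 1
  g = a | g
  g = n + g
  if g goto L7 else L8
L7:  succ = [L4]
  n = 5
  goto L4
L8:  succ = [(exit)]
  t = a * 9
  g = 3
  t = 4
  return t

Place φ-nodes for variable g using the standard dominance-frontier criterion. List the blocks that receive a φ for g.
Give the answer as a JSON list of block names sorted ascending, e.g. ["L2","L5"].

Answer: ["L1", "L3", "L4", "L8"]

Analysis:
idom tree: L1←L0 L2←L0 L3←L0 L4←L1 L5←L2 L6←L4 L7←L6 L8←L0
Dom at joins:
  L1: preds {L0,L4}: {L0} ∩ {L0,L1,L4} = {L0}; idom=L0
  L3: preds {L0,L1,L2}: {L0} ∩ {L0,L1} ∩ {L0,L2} = {L0}; idom=L0
  L4: preds {L1,L7}: {L0,L1} ∩ {L0,L1,L4,L6,L7} = {L0,L1}; idom=L1
  L8: preds {L5,L6}: {L0,L2,L5} ∩ {L0,L1,L4,L6} = {L0}; idom=L0

DF walk-up:
  join L1 pred L0: · stop@L0
  join L1 pred L4: L4→L1 stop@L0
  join L3 pred L0: · stop@L0
  join L3 pred L1: L1 stop@L0
  join L3 pred L2: L2 stop@L0
  join L4 pred L1: · stop@L1
  join L4 pred L7: L7→L6→L4 stop@L1
  join L8 pred L5: L5→L2 stop@L0
  join L8 pred L6: L6→L4→L1 stop@L0
  L0: DF=∅
  L1: DF={L1,L3,L8}
  L2: DF={L3,L8}
  L3: DF=∅
  L4: DF={L1,L4,L8}
  L5: DF={L8}
  L6: DF={L4,L8}
  L7: DF={L4}
  L8: DF=∅

φ for g: defs {L0,L2,L4,L6,L8}
  DF⁺ = {L1,L3,L4,L8}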